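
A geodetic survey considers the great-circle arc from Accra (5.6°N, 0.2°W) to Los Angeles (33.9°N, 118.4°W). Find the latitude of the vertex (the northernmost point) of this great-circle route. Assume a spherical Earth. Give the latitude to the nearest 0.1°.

≈ 39.4°N

The great circle lies in the plane with unit normal n̂ = (p₁ × p₂)/|p₁ × p₂|.
Here n̂_z ≈ -0.773; the vertex latitude is φ_max = arccos|n̂_z| ≈ 39.4°.
Check via Clairaut: cos φ_max = |cos φ₁| · sin C = cos(5.6°)·sin(51.0°) ≈ 0.773, again giving ≈ 39.4°.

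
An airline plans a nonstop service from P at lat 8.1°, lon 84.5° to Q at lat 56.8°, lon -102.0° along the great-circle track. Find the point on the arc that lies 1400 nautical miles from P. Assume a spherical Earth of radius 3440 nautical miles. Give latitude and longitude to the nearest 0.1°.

≈ lat 31.4°, lon 86.3°

Convert each endpoint to a unit vector on the sphere (x = cos φ cos λ, y = cos φ sin λ, z = sin φ).
The central angle between the endpoints is δ = arccos(p₁·p₂) ≈ 2.005 rad (114.9°). The total great-circle distance is δ·R ≈ 2.005 × 3440 ≈ 6897 nmi, so the target fraction is f = 1400/6897 ≈ 0.203.
Interpolate at f ≈ 0.203 with slerp weights a = sin((1−f)δ)/sin δ ≈ 1.102, b = sin(fδ)/sin δ ≈ 0.436.
p = a·p₁ + b·p₂ ≈ (0.055, 0.852, 0.520); φ = arcsin(p_z) ≈ 31.36°, λ = atan2(p_y, p_x) ≈ 86.31°.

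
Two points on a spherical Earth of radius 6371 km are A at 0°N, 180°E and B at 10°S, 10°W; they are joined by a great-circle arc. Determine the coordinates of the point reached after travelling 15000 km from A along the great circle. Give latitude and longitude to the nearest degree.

≈ 30°S, 35°W

Convert each endpoint to a unit vector on the sphere (x = cos φ cos λ, y = cos φ sin λ, z = sin φ).
The central angle between the endpoints is δ = arccos(p₁·p₂) ≈ 2.895 rad (165.9°). The total great-circle distance is δ·R ≈ 2.895 × 6371 ≈ 18447 km, so the target fraction is f = 15000/18447 ≈ 0.813.
Interpolate at f ≈ 0.813 with slerp weights a = sin((1−f)δ)/sin δ ≈ 2.113, b = sin(fδ)/sin δ ≈ 2.906.
p = a·p₁ + b·p₂ ≈ (0.706, -0.497, -0.505); φ = arcsin(p_z) ≈ -30.31°, λ = atan2(p_y, p_x) ≈ -35.15°.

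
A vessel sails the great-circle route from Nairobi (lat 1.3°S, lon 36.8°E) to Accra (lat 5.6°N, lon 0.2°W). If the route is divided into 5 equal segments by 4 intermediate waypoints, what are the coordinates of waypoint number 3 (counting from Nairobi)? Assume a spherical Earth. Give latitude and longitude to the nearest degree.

The haversine formula gives a central angle δ ≈ 0.656 rad (37.6°) between the endpoints.
Interpolate at f = 3/5 with slerp weights a = sin((1−f)δ)/sin δ ≈ 0.425, b = sin(fδ)/sin δ ≈ 0.629.
p = a·p₁ + b·p₂ ≈ (0.966, 0.253, 0.052); φ = arcsin(p_z) ≈ 2.96°, λ = atan2(p_y, p_x) ≈ 14.65°.

≈ lat 3°N, lon 15°E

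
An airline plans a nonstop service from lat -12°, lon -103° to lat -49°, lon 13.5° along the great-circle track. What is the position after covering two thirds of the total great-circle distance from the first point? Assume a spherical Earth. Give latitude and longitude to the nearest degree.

Write both endpoints as unit vectors p₁, p₂ with components (cos φ cos λ, cos φ sin λ, sin φ).
The central angle between the endpoints is δ = arccos(p₁·p₂) ≈ 1.701 rad (97.4°).
Interpolate at f = 2/3 with slerp weights a = sin((1−f)δ)/sin δ ≈ 0.542, b = sin(fδ)/sin δ ≈ 0.914.
p = a·p₁ + b·p₂ ≈ (0.464, -0.376, -0.802); φ = arcsin(p_z) ≈ -53.34°, λ = atan2(p_y, p_x) ≈ -39.05°.

≈ lat -53°, lon -39°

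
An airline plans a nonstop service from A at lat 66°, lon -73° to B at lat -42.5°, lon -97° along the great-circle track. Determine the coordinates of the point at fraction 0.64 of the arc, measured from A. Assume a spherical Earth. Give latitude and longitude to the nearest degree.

From cos δ = sin φ₁ sin φ₂ + cos φ₁ cos φ₂ cos Δλ, the central angle is δ ≈ 1.921 rad (110.1°).
Interpolate at f = 0.64 with slerp weights a = sin((1−f)δ)/sin δ ≈ 0.679, b = sin(fδ)/sin δ ≈ 1.003.
p = a·p₁ + b·p₂ ≈ (-0.009, -0.998, -0.057); φ = arcsin(p_z) ≈ -3.30°, λ = atan2(p_y, p_x) ≈ -90.54°.

≈ lat -3°, lon -91°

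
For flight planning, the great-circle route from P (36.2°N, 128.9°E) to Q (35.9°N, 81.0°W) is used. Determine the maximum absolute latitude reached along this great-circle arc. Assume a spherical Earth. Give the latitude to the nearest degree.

The great circle lies in the plane with unit normal n̂ = (p₁ × p₂)/|p₁ × p₂|.
Here n̂_z ≈ +0.334; the vertex latitude is φ_max = arccos|n̂_z| ≈ 70.5°.

≈ 70°N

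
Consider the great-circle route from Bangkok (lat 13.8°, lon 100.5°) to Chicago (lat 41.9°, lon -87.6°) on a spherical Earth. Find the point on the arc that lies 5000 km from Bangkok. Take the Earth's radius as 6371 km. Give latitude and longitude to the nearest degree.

The haversine formula gives a central angle δ ≈ 2.161 rad (123.8°) between the endpoints. The total great-circle distance is δ·R ≈ 2.161 × 6371 ≈ 13766 km, so the target fraction is f = 5000/13766 ≈ 0.363.
Interpolate at f ≈ 0.363 with slerp weights a = sin((1−f)δ)/sin δ ≈ 1.181, b = sin(fδ)/sin δ ≈ 0.850.
p = a·p₁ + b·p₂ ≈ (-0.182, 0.495, 0.850); φ = arcsin(p_z) ≈ 58.16°, λ = atan2(p_y, p_x) ≈ 110.23°.

≈ lat 58°, lon 110°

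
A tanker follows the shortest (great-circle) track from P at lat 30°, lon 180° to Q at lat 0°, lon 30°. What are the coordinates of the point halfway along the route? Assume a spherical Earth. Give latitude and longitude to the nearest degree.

Convert each endpoint to a unit vector on the sphere (x = cos φ cos λ, y = cos φ sin λ, z = sin φ).
The central angle between the endpoints is δ = arccos(p₁·p₂) ≈ 2.419 rad (138.6°).
Interpolate at f = 1/2 with slerp weights a = sin((1−f)δ)/sin δ ≈ 1.414, b = sin(fδ)/sin δ ≈ 1.414.
p = a·p₁ + b·p₂ ≈ (0.000, 0.707, 0.707); φ = arcsin(p_z) ≈ 45.00°, λ = atan2(p_y, p_x) ≈ 90.00°.

≈ lat 45°, lon 90°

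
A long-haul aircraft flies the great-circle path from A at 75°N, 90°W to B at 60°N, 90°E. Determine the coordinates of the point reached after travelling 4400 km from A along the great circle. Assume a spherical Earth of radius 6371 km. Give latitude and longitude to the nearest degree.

≈ 65°N, 90°E

From cos δ = sin φ₁ sin φ₂ + cos φ₁ cos φ₂ cos Δλ, the central angle is δ ≈ 0.785 rad (45.0°). The total great-circle distance is δ·R ≈ 0.785 × 6371 ≈ 5004 km, so the target fraction is f = 4400/5004 ≈ 0.879.
Interpolate at f ≈ 0.879 with slerp weights a = sin((1−f)δ)/sin δ ≈ 0.134, b = sin(fδ)/sin δ ≈ 0.901.
p = a·p₁ + b·p₂ ≈ (0.000, 0.416, 0.909); φ = arcsin(p_z) ≈ 65.43°, λ = atan2(p_y, p_x) ≈ 90.00°.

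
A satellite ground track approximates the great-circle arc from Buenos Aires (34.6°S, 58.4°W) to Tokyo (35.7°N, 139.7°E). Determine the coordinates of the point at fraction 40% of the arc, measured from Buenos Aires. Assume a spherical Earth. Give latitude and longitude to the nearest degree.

≈ 6°S, 123°W

Convert each endpoint to a unit vector on the sphere (x = cos φ cos λ, y = cos φ sin λ, z = sin φ).
The central angle between the endpoints is δ = arccos(p₁·p₂) ≈ 2.883 rad (165.2°).
Interpolate at f = 0.40 with slerp weights a = sin((1−f)δ)/sin δ ≈ 3.860, b = sin(fδ)/sin δ ≈ 3.574.
p = a·p₁ + b·p₂ ≈ (-0.548, -0.829, -0.107); φ = arcsin(p_z) ≈ -6.13°, λ = atan2(p_y, p_x) ≈ -123.47°.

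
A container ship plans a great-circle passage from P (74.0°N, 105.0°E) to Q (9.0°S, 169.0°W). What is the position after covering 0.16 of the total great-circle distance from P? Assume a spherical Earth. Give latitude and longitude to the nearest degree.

≈ (67°N, 147°E)

Write both endpoints as unit vectors p₁, p₂ with components (cos φ cos λ, cos φ sin λ, sin φ).
The central angle between the endpoints is δ = arccos(p₁·p₂) ≈ 1.703 rad (97.5°).
Interpolate at f = 0.16 with slerp weights a = sin((1−f)δ)/sin δ ≈ 0.999, b = sin(fδ)/sin δ ≈ 0.271.
p = a·p₁ + b·p₂ ≈ (-0.334, 0.215, 0.918); φ = arcsin(p_z) ≈ 66.58°, λ = atan2(p_y, p_x) ≈ 147.29°.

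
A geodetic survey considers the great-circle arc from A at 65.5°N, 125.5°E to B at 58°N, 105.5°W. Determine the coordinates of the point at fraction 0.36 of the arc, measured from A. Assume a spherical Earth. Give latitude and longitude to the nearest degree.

From cos δ = sin φ₁ sin φ₂ + cos φ₁ cos φ₂ cos Δλ, the central angle is δ ≈ 0.885 rad (50.7°).
Interpolate at f = 0.36 with slerp weights a = sin((1−f)δ)/sin δ ≈ 0.693, b = sin(fδ)/sin δ ≈ 0.405.
p = a·p₁ + b·p₂ ≈ (-0.224, 0.027, 0.974); φ = arcsin(p_z) ≈ 76.94°, λ = atan2(p_y, p_x) ≈ 173.03°.

≈ 77°N, 173°E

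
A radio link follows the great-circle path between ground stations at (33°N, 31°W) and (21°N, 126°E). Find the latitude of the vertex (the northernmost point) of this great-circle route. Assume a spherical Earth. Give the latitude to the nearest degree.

The great circle lies in the plane with unit normal n̂ = (p₁ × p₂)/|p₁ × p₂|.
Here n̂_z ≈ +0.360; the vertex latitude is φ_max = arccos|n̂_z| ≈ 68.9°.

≈ 69°N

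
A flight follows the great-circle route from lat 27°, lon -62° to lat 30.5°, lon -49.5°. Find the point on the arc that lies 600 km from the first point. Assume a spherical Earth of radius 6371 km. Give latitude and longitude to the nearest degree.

The haversine formula gives a central angle δ ≈ 0.201 rad (11.5°) between the endpoints. The total great-circle distance is δ·R ≈ 0.201 × 6371 ≈ 1278 km, so the target fraction is f = 600/1278 ≈ 0.469.
Interpolate at f ≈ 0.469 with slerp weights a = sin((1−f)δ)/sin δ ≈ 0.533, b = sin(fδ)/sin δ ≈ 0.472.
p = a·p₁ + b·p₂ ≈ (0.487, -0.729, 0.482); φ = arcsin(p_z) ≈ 28.79°, λ = atan2(p_y, p_x) ≈ -56.24°.

≈ lat 29°, lon -56°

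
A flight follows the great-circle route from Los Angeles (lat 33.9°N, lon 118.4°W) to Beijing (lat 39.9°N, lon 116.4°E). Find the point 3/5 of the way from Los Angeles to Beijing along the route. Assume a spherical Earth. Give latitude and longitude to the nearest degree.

≈ lat 58°N, lon 166°E

The haversine formula gives a central angle δ ≈ 1.580 rad (90.5°) between the endpoints.
Interpolate at f = 3/5 with slerp weights a = sin((1−f)δ)/sin δ ≈ 0.591, b = sin(fδ)/sin δ ≈ 0.812.
p = a·p₁ + b·p₂ ≈ (-0.510, 0.127, 0.851); φ = arcsin(p_z) ≈ 58.27°, λ = atan2(p_y, p_x) ≈ 166.04°.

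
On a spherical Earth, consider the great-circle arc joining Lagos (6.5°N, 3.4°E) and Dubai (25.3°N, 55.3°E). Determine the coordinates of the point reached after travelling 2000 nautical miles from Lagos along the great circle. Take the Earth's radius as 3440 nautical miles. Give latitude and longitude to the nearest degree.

≈ (20°N, 35°E)

Convert each endpoint to a unit vector on the sphere (x = cos φ cos λ, y = cos φ sin λ, z = sin φ).
The central angle between the endpoints is δ = arccos(p₁·p₂) ≈ 0.924 rad (52.9°). The total great-circle distance is δ·R ≈ 0.924 × 3440 ≈ 3179 nmi, so the target fraction is f = 2000/3179 ≈ 0.629.
Interpolate at f ≈ 0.629 with slerp weights a = sin((1−f)δ)/sin δ ≈ 0.421, b = sin(fδ)/sin δ ≈ 0.688.
p = a·p₁ + b·p₂ ≈ (0.772, 0.536, 0.342); φ = arcsin(p_z) ≈ 19.98°, λ = atan2(p_y, p_x) ≈ 34.80°.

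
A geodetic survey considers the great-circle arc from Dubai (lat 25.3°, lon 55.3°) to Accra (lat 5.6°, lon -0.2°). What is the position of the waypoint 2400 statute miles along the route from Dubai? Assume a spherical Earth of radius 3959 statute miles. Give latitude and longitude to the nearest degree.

≈ lat 15°, lon 20°

Convert each endpoint to a unit vector on the sphere (x = cos φ cos λ, y = cos φ sin λ, z = sin φ).
The central angle between the endpoints is δ = arccos(p₁·p₂) ≈ 0.987 rad (56.5°). The total great-circle distance is δ·R ≈ 0.987 × 3959 ≈ 3907 mi, so the target fraction is f = 2400/3907 ≈ 0.614.
Interpolate at f ≈ 0.614 with slerp weights a = sin((1−f)δ)/sin δ ≈ 0.445, b = sin(fδ)/sin δ ≈ 0.683.
p = a·p₁ + b·p₂ ≈ (0.909, 0.329, 0.257); φ = arcsin(p_z) ≈ 14.89°, λ = atan2(p_y, p_x) ≈ 19.88°.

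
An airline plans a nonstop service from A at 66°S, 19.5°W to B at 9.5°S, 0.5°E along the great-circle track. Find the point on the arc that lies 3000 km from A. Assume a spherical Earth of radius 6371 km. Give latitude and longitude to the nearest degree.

Write both endpoints as unit vectors p₁, p₂ with components (cos φ cos λ, cos φ sin λ, sin φ).
The central angle between the endpoints is δ = arccos(p₁·p₂) ≈ 1.015 rad (58.1°). The total great-circle distance is δ·R ≈ 1.015 × 6371 ≈ 6466 km, so the target fraction is f = 3000/6466 ≈ 0.464.
Interpolate at f ≈ 0.464 with slerp weights a = sin((1−f)δ)/sin δ ≈ 0.609, b = sin(fδ)/sin δ ≈ 0.534.
p = a·p₁ + b·p₂ ≈ (0.760, -0.078, -0.645); φ = arcsin(p_z) ≈ -40.15°, λ = atan2(p_y, p_x) ≈ -5.87°.

≈ 40°S, 6°W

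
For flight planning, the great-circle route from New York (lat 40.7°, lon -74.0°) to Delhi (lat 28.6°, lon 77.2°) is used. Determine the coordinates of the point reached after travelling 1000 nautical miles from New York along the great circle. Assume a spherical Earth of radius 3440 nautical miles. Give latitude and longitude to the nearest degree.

Convert each endpoint to a unit vector on the sphere (x = cos φ cos λ, y = cos φ sin λ, z = sin φ).
The central angle between the endpoints is δ = arccos(p₁·p₂) ≈ 1.845 rad (105.7°). The total great-circle distance is δ·R ≈ 1.845 × 3440 ≈ 6348 nmi, so the target fraction is f = 1000/6348 ≈ 0.158.
Interpolate at f ≈ 0.158 with slerp weights a = sin((1−f)δ)/sin δ ≈ 1.039, b = sin(fδ)/sin δ ≈ 0.298.
p = a·p₁ + b·p₂ ≈ (0.275, -0.502, 0.820); φ = arcsin(p_z) ≈ 55.08°, λ = atan2(p_y, p_x) ≈ -61.29°.

≈ lat 55°, lon -61°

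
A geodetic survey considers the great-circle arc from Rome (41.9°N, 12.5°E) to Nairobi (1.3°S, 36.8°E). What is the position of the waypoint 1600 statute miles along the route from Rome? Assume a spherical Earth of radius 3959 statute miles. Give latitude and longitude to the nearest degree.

≈ 22°N, 26°E

Convert each endpoint to a unit vector on the sphere (x = cos φ cos λ, y = cos φ sin λ, z = sin φ).
The central angle between the endpoints is δ = arccos(p₁·p₂) ≈ 0.846 rad (48.5°). The total great-circle distance is δ·R ≈ 0.846 × 3959 ≈ 3349 mi, so the target fraction is f = 1600/3349 ≈ 0.478.
Interpolate at f ≈ 0.478 with slerp weights a = sin((1−f)δ)/sin δ ≈ 0.571, b = sin(fδ)/sin δ ≈ 0.525.
p = a·p₁ + b·p₂ ≈ (0.836, 0.407, 0.370); φ = arcsin(p_z) ≈ 21.69°, λ = atan2(p_y, p_x) ≈ 25.95°.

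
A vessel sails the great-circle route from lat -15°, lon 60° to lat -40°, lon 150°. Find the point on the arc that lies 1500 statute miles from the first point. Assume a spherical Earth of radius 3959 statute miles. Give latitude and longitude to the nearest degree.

Write both endpoints as unit vectors p₁, p₂ with components (cos φ cos λ, cos φ sin λ, sin φ).
The central angle between the endpoints is δ = arccos(p₁·p₂) ≈ 1.404 rad (80.4°). The total great-circle distance is δ·R ≈ 1.404 × 3959 ≈ 5557 mi, so the target fraction is f = 1500/5557 ≈ 0.270.
Interpolate at f ≈ 0.270 with slerp weights a = sin((1−f)δ)/sin δ ≈ 0.867, b = sin(fδ)/sin δ ≈ 0.375.
p = a·p₁ + b·p₂ ≈ (0.170, 0.869, -0.465); φ = arcsin(p_z) ≈ -27.74°, λ = atan2(p_y, p_x) ≈ 78.94°.

≈ lat -28°, lon 79°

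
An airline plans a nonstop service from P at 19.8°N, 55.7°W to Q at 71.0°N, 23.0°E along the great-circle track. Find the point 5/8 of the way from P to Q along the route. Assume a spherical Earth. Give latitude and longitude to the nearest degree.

Write both endpoints as unit vectors p₁, p₂ with components (cos φ cos λ, cos φ sin λ, sin φ).
The central angle between the endpoints is δ = arccos(p₁·p₂) ≈ 1.181 rad (67.6°).
Interpolate at f = 5/8 with slerp weights a = sin((1−f)δ)/sin δ ≈ 0.463, b = sin(fδ)/sin δ ≈ 0.727.
p = a·p₁ + b·p₂ ≈ (0.464, -0.268, 0.845); φ = arcsin(p_z) ≈ 57.64°, λ = atan2(p_y, p_x) ≈ -29.99°.

≈ 58°N, 30°W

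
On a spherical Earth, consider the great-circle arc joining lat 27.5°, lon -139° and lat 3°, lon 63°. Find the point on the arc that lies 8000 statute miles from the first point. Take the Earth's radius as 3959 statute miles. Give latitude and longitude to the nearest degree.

Convert each endpoint to a unit vector on the sphere (x = cos φ cos λ, y = cos φ sin λ, z = sin φ).
The central angle between the endpoints is δ = arccos(p₁·p₂) ≈ 2.493 rad (142.9°). The total great-circle distance is δ·R ≈ 2.493 × 3959 ≈ 9871 mi, so the target fraction is f = 8000/9871 ≈ 0.810.
Interpolate at f ≈ 0.810 with slerp weights a = sin((1−f)δ)/sin δ ≈ 0.754, b = sin(fδ)/sin δ ≈ 1.491.
p = a·p₁ + b·p₂ ≈ (0.171, 0.888, 0.426); φ = arcsin(p_z) ≈ 25.22°, λ = atan2(p_y, p_x) ≈ 79.08°.

≈ lat 25°, lon 79°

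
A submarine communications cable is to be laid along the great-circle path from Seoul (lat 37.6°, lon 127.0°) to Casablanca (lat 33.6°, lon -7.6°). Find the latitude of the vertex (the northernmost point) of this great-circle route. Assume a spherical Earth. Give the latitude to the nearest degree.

The great circle lies in the plane with unit normal n̂ = (p₁ × p₂)/|p₁ × p₂|.
Here n̂_z ≈ -0.474; the vertex latitude is φ_max = arccos|n̂_z| ≈ 61.7°.
Check via Clairaut: cos φ_max = |cos φ₁| · sin C = cos(37.6°)·sin(36.7°) ≈ 0.474, again giving ≈ 61.7°.

≈ 62°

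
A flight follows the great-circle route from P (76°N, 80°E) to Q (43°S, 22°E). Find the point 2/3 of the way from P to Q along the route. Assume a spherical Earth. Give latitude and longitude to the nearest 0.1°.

Convert each endpoint to a unit vector on the sphere (x = cos φ cos λ, y = cos φ sin λ, z = sin φ).
The central angle between the endpoints is δ = arccos(p₁·p₂) ≈ 2.175 rad (124.6°).
Interpolate at f = 2/3 with slerp weights a = sin((1−f)δ)/sin δ ≈ 0.806, b = sin(fδ)/sin δ ≈ 1.206.
p = a·p₁ + b·p₂ ≈ (0.852, 0.522, -0.041); φ = arcsin(p_z) ≈ -2.34°, λ = atan2(p_y, p_x) ≈ 31.52°.

≈ (2.3°S, 31.5°E)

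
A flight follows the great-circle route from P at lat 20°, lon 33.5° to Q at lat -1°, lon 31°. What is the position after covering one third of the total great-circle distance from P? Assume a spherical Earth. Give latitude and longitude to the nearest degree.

Convert each endpoint to a unit vector on the sphere (x = cos φ cos λ, y = cos φ sin λ, z = sin φ).
The central angle between the endpoints is δ = arccos(p₁·p₂) ≈ 0.369 rad (21.1°).
Interpolate at f = 1/3 with slerp weights a = sin((1−f)δ)/sin δ ≈ 0.675, b = sin(fδ)/sin δ ≈ 0.340.
p = a·p₁ + b·p₂ ≈ (0.821, 0.525, 0.225); φ = arcsin(p_z) ≈ 13.00°, λ = atan2(p_y, p_x) ≈ 32.63°.

≈ lat 13°, lon 33°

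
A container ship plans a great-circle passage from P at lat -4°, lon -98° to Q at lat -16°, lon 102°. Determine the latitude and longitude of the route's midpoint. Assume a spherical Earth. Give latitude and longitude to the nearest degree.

≈ lat -45°, lon -172°

From cos δ = sin φ₁ sin φ₂ + cos φ₁ cos φ₂ cos Δλ, the central angle is δ ≈ 2.651 rad (151.9°).
Interpolate at f = 1/2 with slerp weights a = sin((1−f)δ)/sin δ ≈ 2.057, b = sin(fδ)/sin δ ≈ 2.057.
p = a·p₁ + b·p₂ ≈ (-0.697, -0.098, -0.711); φ = arcsin(p_z) ≈ -45.28°, λ = atan2(p_y, p_x) ≈ -172.00°.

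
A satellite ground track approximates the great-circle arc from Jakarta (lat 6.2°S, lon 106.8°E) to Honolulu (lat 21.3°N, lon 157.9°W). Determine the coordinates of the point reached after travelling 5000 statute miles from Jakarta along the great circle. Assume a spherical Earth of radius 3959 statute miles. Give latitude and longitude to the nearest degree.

≈ lat 18°N, lon 176°E

Write both endpoints as unit vectors p₁, p₂ with components (cos φ cos λ, cos φ sin λ, sin φ).
The central angle between the endpoints is δ = arccos(p₁·p₂) ≈ 1.696 rad (97.2°). The total great-circle distance is δ·R ≈ 1.696 × 3959 ≈ 6714 mi, so the target fraction is f = 5000/6714 ≈ 0.745.
Interpolate at f ≈ 0.745 with slerp weights a = sin((1−f)δ)/sin δ ≈ 0.423, b = sin(fδ)/sin δ ≈ 0.960.
p = a·p₁ + b·p₂ ≈ (-0.951, 0.066, 0.303); φ = arcsin(p_z) ≈ 17.65°, λ = atan2(p_y, p_x) ≈ 176.04°.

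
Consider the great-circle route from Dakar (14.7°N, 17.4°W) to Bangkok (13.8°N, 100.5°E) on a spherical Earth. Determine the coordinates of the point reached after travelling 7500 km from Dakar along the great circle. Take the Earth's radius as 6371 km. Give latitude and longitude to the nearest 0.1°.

Write both endpoints as unit vectors p₁, p₂ with components (cos φ cos λ, cos φ sin λ, sin φ).
The central angle between the endpoints is δ = arccos(p₁·p₂) ≈ 1.960 rad (112.3°). The total great-circle distance is δ·R ≈ 1.960 × 6371 ≈ 12484 km, so the target fraction is f = 7500/12484 ≈ 0.601.
Interpolate at f ≈ 0.601 with slerp weights a = sin((1−f)δ)/sin δ ≈ 0.762, b = sin(fδ)/sin δ ≈ 0.998.
p = a·p₁ + b·p₂ ≈ (0.526, 0.733, 0.431); φ = arcsin(p_z) ≈ 25.55°, λ = atan2(p_y, p_x) ≈ 54.30°.

≈ 25.6°N, 54.3°E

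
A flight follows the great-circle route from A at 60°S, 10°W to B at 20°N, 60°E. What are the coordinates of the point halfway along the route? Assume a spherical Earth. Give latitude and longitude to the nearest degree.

The haversine formula gives a central angle δ ≈ 1.707 rad (97.8°) between the endpoints.
Interpolate at f = 1/2 with slerp weights a = sin((1−f)δ)/sin δ ≈ 0.761, b = sin(fδ)/sin δ ≈ 0.761.
p = a·p₁ + b·p₂ ≈ (0.732, 0.553, -0.399); φ = arcsin(p_z) ≈ -23.49°, λ = atan2(p_y, p_x) ≈ 37.07°.

≈ 23°S, 37°E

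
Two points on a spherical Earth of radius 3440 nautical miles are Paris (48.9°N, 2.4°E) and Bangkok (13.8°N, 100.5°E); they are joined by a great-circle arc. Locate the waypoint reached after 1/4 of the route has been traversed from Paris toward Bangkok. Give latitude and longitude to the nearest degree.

Write both endpoints as unit vectors p₁, p₂ with components (cos φ cos λ, cos φ sin λ, sin φ).
The central angle between the endpoints is δ = arccos(p₁·p₂) ≈ 1.481 rad (84.8°).
Interpolate at f = 1/4 with slerp weights a = sin((1−f)δ)/sin δ ≈ 0.900, b = sin(fδ)/sin δ ≈ 0.363.
p = a·p₁ + b·p₂ ≈ (0.527, 0.372, 0.765); φ = arcsin(p_z) ≈ 49.87°, λ = atan2(p_y, p_x) ≈ 35.21°.

≈ 50°N, 35°E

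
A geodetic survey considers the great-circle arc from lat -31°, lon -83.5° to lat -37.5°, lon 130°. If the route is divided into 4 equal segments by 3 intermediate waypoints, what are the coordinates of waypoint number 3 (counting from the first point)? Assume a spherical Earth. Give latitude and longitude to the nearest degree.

≈ lat -58°, lon 154°

Convert each endpoint to a unit vector on the sphere (x = cos φ cos λ, y = cos φ sin λ, z = sin φ).
The central angle between the endpoints is δ = arccos(p₁·p₂) ≈ 1.827 rad (104.7°).
Interpolate at f = 3/4 with slerp weights a = sin((1−f)δ)/sin δ ≈ 0.456, b = sin(fδ)/sin δ ≈ 1.013.
p = a·p₁ + b·p₂ ≈ (-0.472, 0.227, -0.852); φ = arcsin(p_z) ≈ -58.38°, λ = atan2(p_y, p_x) ≈ 154.30°.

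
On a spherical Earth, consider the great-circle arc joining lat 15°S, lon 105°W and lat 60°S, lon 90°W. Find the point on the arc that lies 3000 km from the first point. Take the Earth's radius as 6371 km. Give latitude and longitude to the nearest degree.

≈ lat 41°S, lon 99°W

Convert each endpoint to a unit vector on the sphere (x = cos φ cos λ, y = cos φ sin λ, z = sin φ).
The central angle between the endpoints is δ = arccos(p₁·p₂) ≈ 0.808 rad (46.3°). The total great-circle distance is δ·R ≈ 0.808 × 6371 ≈ 5150 km, so the target fraction is f = 3000/5150 ≈ 0.582.
Interpolate at f ≈ 0.582 with slerp weights a = sin((1−f)δ)/sin δ ≈ 0.458, b = sin(fδ)/sin δ ≈ 0.627.
p = a·p₁ + b·p₂ ≈ (-0.114, -0.741, -0.662); φ = arcsin(p_z) ≈ -41.44°, λ = atan2(p_y, p_x) ≈ -98.78°.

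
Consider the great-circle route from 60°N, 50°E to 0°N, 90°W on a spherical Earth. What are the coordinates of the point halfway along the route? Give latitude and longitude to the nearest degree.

The haversine formula gives a central angle δ ≈ 1.964 rad (112.5°) between the endpoints.
Interpolate at f = 1/2 with slerp weights a = sin((1−f)δ)/sin δ ≈ 0.900, b = sin(fδ)/sin δ ≈ 0.900.
p = a·p₁ + b·p₂ ≈ (0.289, -0.555, 0.780); φ = arcsin(p_z) ≈ 51.23°, λ = atan2(p_y, p_x) ≈ -62.48°.

≈ 51°N, 62°W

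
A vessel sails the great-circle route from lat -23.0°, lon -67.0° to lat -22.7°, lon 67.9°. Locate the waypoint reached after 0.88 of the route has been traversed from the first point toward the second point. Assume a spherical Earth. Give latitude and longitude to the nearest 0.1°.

Convert each endpoint to a unit vector on the sphere (x = cos φ cos λ, y = cos φ sin λ, z = sin φ).
The central angle between the endpoints is δ = arccos(p₁·p₂) ≈ 2.036 rad (116.7°).
Interpolate at f = 0.88 with slerp weights a = sin((1−f)δ)/sin δ ≈ 0.271, b = sin(fδ)/sin δ ≈ 1.092.
p = a·p₁ + b·p₂ ≈ (0.476, 0.704, -0.527); φ = arcsin(p_z) ≈ -31.81°, λ = atan2(p_y, p_x) ≈ 55.91°.

≈ lat -31.8°, lon 55.9°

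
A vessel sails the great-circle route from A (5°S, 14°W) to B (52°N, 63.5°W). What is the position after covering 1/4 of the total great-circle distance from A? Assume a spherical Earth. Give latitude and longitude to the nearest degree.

From cos δ = sin φ₁ sin φ₂ + cos φ₁ cos φ₂ cos Δλ, the central angle is δ ≈ 1.235 rad (70.8°).
Interpolate at f = 1/4 with slerp weights a = sin((1−f)δ)/sin δ ≈ 0.847, b = sin(fδ)/sin δ ≈ 0.322.
p = a·p₁ + b·p₂ ≈ (0.907, -0.381, 0.180); φ = arcsin(p_z) ≈ 10.36°, λ = atan2(p_y, p_x) ≈ -22.81°.

≈ (10°N, 23°W)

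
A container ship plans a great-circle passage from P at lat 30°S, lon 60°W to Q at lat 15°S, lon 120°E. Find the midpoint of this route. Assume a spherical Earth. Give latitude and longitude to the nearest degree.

≈ lat 83°S, lon 120°E

Convert each endpoint to a unit vector on the sphere (x = cos φ cos λ, y = cos φ sin λ, z = sin φ).
The central angle between the endpoints is δ = arccos(p₁·p₂) ≈ 2.356 rad (135.0°).
Interpolate at f = 1/2 with slerp weights a = sin((1−f)δ)/sin δ ≈ 1.307, b = sin(fδ)/sin δ ≈ 1.307.
p = a·p₁ + b·p₂ ≈ (-0.065, 0.113, -0.991); φ = arcsin(p_z) ≈ -82.50°, λ = atan2(p_y, p_x) ≈ 120.00°.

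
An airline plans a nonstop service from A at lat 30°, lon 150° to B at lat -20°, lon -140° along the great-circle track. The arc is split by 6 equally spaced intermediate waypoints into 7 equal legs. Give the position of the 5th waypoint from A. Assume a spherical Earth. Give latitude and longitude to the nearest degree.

The haversine formula gives a central angle δ ≈ 1.463 rad (83.8°) between the endpoints.
Interpolate at f = 5/7 with slerp weights a = sin((1−f)δ)/sin δ ≈ 0.408, b = sin(fδ)/sin δ ≈ 0.870.
p = a·p₁ + b·p₂ ≈ (-0.933, -0.349, -0.093); φ = arcsin(p_z) ≈ -5.36°, λ = atan2(p_y, p_x) ≈ -159.50°.

≈ lat -5°, lon -159°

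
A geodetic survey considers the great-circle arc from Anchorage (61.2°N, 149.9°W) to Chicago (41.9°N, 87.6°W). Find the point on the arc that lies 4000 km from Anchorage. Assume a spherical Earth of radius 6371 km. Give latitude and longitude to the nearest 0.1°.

≈ 45.8°N, 92.5°W

Write both endpoints as unit vectors p₁, p₂ with components (cos φ cos λ, cos φ sin λ, sin φ).
The central angle between the endpoints is δ = arccos(p₁·p₂) ≈ 0.720 rad (41.2°). The total great-circle distance is δ·R ≈ 0.720 × 6371 ≈ 4586 km, so the target fraction is f = 4000/4586 ≈ 0.872.
Interpolate at f ≈ 0.872 with slerp weights a = sin((1−f)δ)/sin δ ≈ 0.139, b = sin(fδ)/sin δ ≈ 0.891.
p = a·p₁ + b·p₂ ≈ (-0.030, -0.696, 0.717); φ = arcsin(p_z) ≈ 45.82°, λ = atan2(p_y, p_x) ≈ -92.49°.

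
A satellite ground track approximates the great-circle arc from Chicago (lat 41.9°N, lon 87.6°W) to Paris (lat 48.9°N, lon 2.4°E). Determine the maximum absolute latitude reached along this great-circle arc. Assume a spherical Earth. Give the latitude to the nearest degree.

≈ 56°N

The great circle lies in the plane with unit normal n̂ = (p₁ × p₂)/|p₁ × p₂|.
Here n̂_z ≈ +0.566; the vertex latitude is φ_max = arccos|n̂_z| ≈ 55.5°.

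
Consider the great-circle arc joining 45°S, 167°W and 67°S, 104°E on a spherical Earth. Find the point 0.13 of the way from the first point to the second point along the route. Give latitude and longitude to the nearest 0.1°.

Convert each endpoint to a unit vector on the sphere (x = cos φ cos λ, y = cos φ sin λ, z = sin φ).
The central angle between the endpoints is δ = arccos(p₁·p₂) ≈ 0.856 rad (49.0°).
Interpolate at f = 0.13 with slerp weights a = sin((1−f)δ)/sin δ ≈ 0.897, b = sin(fδ)/sin δ ≈ 0.147.
p = a·p₁ + b·p₂ ≈ (-0.632, -0.087, -0.770); φ = arcsin(p_z) ≈ -50.35°, λ = atan2(p_y, p_x) ≈ -172.16°.

≈ 50.3°S, 172.2°W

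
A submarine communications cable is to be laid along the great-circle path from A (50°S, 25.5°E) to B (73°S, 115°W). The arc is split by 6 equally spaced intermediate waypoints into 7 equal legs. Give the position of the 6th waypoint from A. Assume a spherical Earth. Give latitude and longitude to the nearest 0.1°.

≈ (79.0°S, 94.2°W)

Write both endpoints as unit vectors p₁, p₂ with components (cos φ cos λ, cos φ sin λ, sin φ).
The central angle between the endpoints is δ = arccos(p₁·p₂) ≈ 0.943 rad (54.0°).
Interpolate at f = 6/7 with slerp weights a = sin((1−f)δ)/sin δ ≈ 0.166, b = sin(fδ)/sin δ ≈ 0.893.
p = a·p₁ + b·p₂ ≈ (-0.014, -0.191, -0.982); φ = arcsin(p_z) ≈ -78.97°, λ = atan2(p_y, p_x) ≈ -94.23°.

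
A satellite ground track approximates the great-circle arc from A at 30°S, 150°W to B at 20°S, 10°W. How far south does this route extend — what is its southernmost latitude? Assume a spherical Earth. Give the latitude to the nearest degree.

≈ 54°S

The great circle lies in the plane with unit normal n̂ = (p₁ × p₂)/|p₁ × p₂|.
Here n̂_z ≈ +0.587; the vertex latitude is φ_max = arccos|n̂_z| ≈ 54.1°.
Check via Clairaut: cos φ_max = |cos φ₁| · sin C = cos(30.0°)·sin(137.4°) ≈ 0.587, again giving ≈ 54.1°.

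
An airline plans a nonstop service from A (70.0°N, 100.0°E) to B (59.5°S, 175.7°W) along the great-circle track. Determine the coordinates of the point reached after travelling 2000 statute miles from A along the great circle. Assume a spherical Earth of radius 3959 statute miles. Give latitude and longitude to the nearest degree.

≈ (47°N, 136°E)

Write both endpoints as unit vectors p₁, p₂ with components (cos φ cos λ, cos φ sin λ, sin φ).
The central angle between the endpoints is δ = arccos(p₁·p₂) ≈ 2.486 rad (142.4°). The total great-circle distance is δ·R ≈ 2.486 × 3959 ≈ 9840 mi, so the target fraction is f = 2000/9840 ≈ 0.203.
Interpolate at f ≈ 0.203 with slerp weights a = sin((1−f)δ)/sin δ ≈ 1.504, b = sin(fδ)/sin δ ≈ 0.793.
p = a·p₁ + b·p₂ ≈ (-0.491, 0.476, 0.729); φ = arcsin(p_z) ≈ 46.84°, λ = atan2(p_y, p_x) ≈ 135.86°.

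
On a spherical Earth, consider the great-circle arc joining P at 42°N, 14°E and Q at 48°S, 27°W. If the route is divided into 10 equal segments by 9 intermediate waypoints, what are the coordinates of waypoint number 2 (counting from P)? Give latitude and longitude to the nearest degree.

≈ 24°N, 5°E

Write both endpoints as unit vectors p₁, p₂ with components (cos φ cos λ, cos φ sin λ, sin φ).
The central angle between the endpoints is δ = arccos(p₁·p₂) ≈ 1.693 rad (97.0°).
Interpolate at f = 2/10 with slerp weights a = sin((1−f)δ)/sin δ ≈ 0.984, b = sin(fδ)/sin δ ≈ 0.335.
p = a·p₁ + b·p₂ ≈ (0.909, 0.075, 0.410); φ = arcsin(p_z) ≈ 24.19°, λ = atan2(p_y, p_x) ≈ 4.73°.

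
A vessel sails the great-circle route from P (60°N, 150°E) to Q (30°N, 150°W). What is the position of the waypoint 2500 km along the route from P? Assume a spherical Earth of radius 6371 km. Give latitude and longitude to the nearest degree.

≈ (50°N, 174°W)

The haversine formula gives a central angle δ ≈ 0.864 rad (49.5°) between the endpoints. The total great-circle distance is δ·R ≈ 0.864 × 6371 ≈ 5504 km, so the target fraction is f = 2500/5504 ≈ 0.454.
Interpolate at f ≈ 0.454 with slerp weights a = sin((1−f)δ)/sin δ ≈ 0.597, b = sin(fδ)/sin δ ≈ 0.503.
p = a·p₁ + b·p₂ ≈ (-0.636, -0.068, 0.769); φ = arcsin(p_z) ≈ 50.24°, λ = atan2(p_y, p_x) ≈ -173.86°.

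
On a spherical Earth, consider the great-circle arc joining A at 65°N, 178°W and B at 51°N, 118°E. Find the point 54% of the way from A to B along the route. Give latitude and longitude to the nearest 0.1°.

Convert each endpoint to a unit vector on the sphere (x = cos φ cos λ, y = cos φ sin λ, z = sin φ).
The central angle between the endpoints is δ = arccos(p₁·p₂) ≈ 0.608 rad (34.8°).
Interpolate at f = 0.54 with slerp weights a = sin((1−f)δ)/sin δ ≈ 0.483, b = sin(fδ)/sin δ ≈ 0.564.
p = a·p₁ + b·p₂ ≈ (-0.371, 0.307, 0.877); φ = arcsin(p_z) ≈ 61.24°, λ = atan2(p_y, p_x) ≈ 140.43°.

≈ 61.2°N, 140.4°E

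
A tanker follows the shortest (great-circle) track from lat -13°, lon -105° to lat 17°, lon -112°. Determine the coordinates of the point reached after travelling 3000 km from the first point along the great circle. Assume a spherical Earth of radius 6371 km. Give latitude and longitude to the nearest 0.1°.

≈ lat 13.3°, lon -111.1°

The haversine formula gives a central angle δ ≈ 0.537 rad (30.8°) between the endpoints. The total great-circle distance is δ·R ≈ 0.537 × 6371 ≈ 3423 km, so the target fraction is f = 3000/3423 ≈ 0.876.
Interpolate at f ≈ 0.876 with slerp weights a = sin((1−f)δ)/sin δ ≈ 0.130, b = sin(fδ)/sin δ ≈ 0.886.
p = a·p₁ + b·p₂ ≈ (-0.350, -0.908, 0.230); φ = arcsin(p_z) ≈ 13.30°, λ = atan2(p_y, p_x) ≈ -111.09°.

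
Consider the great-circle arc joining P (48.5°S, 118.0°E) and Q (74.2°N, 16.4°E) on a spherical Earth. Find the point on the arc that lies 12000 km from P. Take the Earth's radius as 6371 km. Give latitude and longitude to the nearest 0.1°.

Write both endpoints as unit vectors p₁, p₂ with components (cos φ cos λ, cos φ sin λ, sin φ).
The central angle between the endpoints is δ = arccos(p₁·p₂) ≈ 2.429 rad (139.2°). The total great-circle distance is δ·R ≈ 2.429 × 6371 ≈ 15478 km, so the target fraction is f = 12000/15478 ≈ 0.775.
Interpolate at f ≈ 0.775 with slerp weights a = sin((1−f)δ)/sin δ ≈ 0.794, b = sin(fδ)/sin δ ≈ 1.456.
p = a·p₁ + b·p₂ ≈ (0.133, 0.577, 0.806); φ = arcsin(p_z) ≈ 53.71°, λ = atan2(p_y, p_x) ≈ 77.00°.

≈ (53.7°N, 77.0°E)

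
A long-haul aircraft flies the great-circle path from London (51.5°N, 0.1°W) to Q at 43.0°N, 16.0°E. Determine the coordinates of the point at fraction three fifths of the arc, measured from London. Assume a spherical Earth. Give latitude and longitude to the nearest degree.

Write both endpoints as unit vectors p₁, p₂ with components (cos φ cos λ, cos φ sin λ, sin φ).
The central angle between the endpoints is δ = arccos(p₁·p₂) ≈ 0.241 rad (13.8°).
Interpolate at f = 3/5 with slerp weights a = sin((1−f)δ)/sin δ ≈ 0.403, b = sin(fδ)/sin δ ≈ 0.604.
p = a·p₁ + b·p₂ ≈ (0.675, 0.121, 0.727); φ = arcsin(p_z) ≈ 46.66°, λ = atan2(p_y, p_x) ≈ 10.18°.

≈ 47°N, 10°E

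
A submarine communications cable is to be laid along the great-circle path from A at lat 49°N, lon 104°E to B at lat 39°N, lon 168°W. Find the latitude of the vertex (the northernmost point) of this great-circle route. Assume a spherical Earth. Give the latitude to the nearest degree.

≈ 54°N

The great circle lies in the plane with unit normal n̂ = (p₁ × p₂)/|p₁ × p₂|.
Here n̂_z ≈ +0.586; the vertex latitude is φ_max = arccos|n̂_z| ≈ 54.2°.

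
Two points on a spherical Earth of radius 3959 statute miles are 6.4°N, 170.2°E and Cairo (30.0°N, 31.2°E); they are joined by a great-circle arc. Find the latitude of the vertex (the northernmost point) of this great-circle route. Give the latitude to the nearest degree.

≈ 45°N

The great circle lies in the plane with unit normal n̂ = (p₁ × p₂)/|p₁ × p₂|.
Here n̂_z ≈ -0.702; the vertex latitude is φ_max = arccos|n̂_z| ≈ 45.4°.
Check via Clairaut: cos φ_max = |cos φ₁| · sin C = cos(6.4°)·sin(44.9°) ≈ 0.702, again giving ≈ 45.4°.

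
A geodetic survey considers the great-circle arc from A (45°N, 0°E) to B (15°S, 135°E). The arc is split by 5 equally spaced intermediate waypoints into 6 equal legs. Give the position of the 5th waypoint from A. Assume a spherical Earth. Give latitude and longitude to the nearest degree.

Write both endpoints as unit vectors p₁, p₂ with components (cos φ cos λ, cos φ sin λ, sin φ).
The central angle between the endpoints is δ = arccos(p₁·p₂) ≈ 2.300 rad (131.8°).
Interpolate at f = 5/6 with slerp weights a = sin((1−f)δ)/sin δ ≈ 0.501, b = sin(fδ)/sin δ ≈ 1.261.
p = a·p₁ + b·p₂ ≈ (-0.507, 0.861, 0.028); φ = arcsin(p_z) ≈ 1.61°, λ = atan2(p_y, p_x) ≈ 120.48°.

≈ (2°N, 120°E)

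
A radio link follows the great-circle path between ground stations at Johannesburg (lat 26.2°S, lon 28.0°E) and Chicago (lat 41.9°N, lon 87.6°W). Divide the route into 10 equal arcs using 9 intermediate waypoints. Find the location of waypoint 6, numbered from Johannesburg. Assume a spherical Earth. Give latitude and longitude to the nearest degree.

From cos δ = sin φ₁ sin φ₂ + cos φ₁ cos φ₂ cos Δλ, the central angle is δ ≈ 2.194 rad (125.7°).
Interpolate at f = 6/10 with slerp weights a = sin((1−f)δ)/sin δ ≈ 0.947, b = sin(fδ)/sin δ ≈ 1.192.
p = a·p₁ + b·p₂ ≈ (0.787, -0.487, 0.378); φ = arcsin(p_z) ≈ 22.19°, λ = atan2(p_y, p_x) ≈ -31.75°.

≈ lat 22°N, lon 32°W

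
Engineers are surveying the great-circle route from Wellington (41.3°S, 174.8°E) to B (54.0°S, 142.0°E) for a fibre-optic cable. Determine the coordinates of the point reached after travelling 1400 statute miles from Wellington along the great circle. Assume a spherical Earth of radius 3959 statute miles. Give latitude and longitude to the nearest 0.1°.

≈ (52.3°S, 149.7°E)

From cos δ = sin φ₁ sin φ₂ + cos φ₁ cos φ₂ cos Δλ, the central angle is δ ≈ 0.439 rad (25.2°). The total great-circle distance is δ·R ≈ 0.439 × 3959 ≈ 1738 mi, so the target fraction is f = 1400/1738 ≈ 0.805.
Interpolate at f ≈ 0.805 with slerp weights a = sin((1−f)δ)/sin δ ≈ 0.201, b = sin(fδ)/sin δ ≈ 0.815.
p = a·p₁ + b·p₂ ≈ (-0.528, 0.308, -0.792); φ = arcsin(p_z) ≈ -52.33°, λ = atan2(p_y, p_x) ≈ 149.69°.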